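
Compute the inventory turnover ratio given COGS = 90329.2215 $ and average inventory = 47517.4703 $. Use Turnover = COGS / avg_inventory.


Turnover = 90329.2215 / 47517.4703 = 1.9010

1.9010


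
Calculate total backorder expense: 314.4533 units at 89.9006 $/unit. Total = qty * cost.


Total = 314.4533 * 89.9006 = 28269.5403

28269.5403 $


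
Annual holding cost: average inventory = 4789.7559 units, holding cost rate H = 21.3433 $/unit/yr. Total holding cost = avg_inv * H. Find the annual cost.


Cost = 4789.7559 * 21.3433 = 102229.1971

102229.1971 $/yr


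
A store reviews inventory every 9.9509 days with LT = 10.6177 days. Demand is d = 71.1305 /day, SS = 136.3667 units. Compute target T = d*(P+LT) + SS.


P + LT = 20.5686
d*(P+LT) = 71.1305 * 20.5686 = 1463.0548
T = 1463.0548 + 136.3667 = 1599.4215

1599.4215 units


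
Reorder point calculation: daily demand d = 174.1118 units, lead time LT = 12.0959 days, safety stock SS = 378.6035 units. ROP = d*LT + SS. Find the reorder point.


d*LT = 174.1118 * 12.0959 = 2106.0389
ROP = 2106.0389 + 378.6035 = 2484.6424

2484.6424 units


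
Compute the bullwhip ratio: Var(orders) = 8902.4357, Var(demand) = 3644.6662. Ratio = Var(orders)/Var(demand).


BW = 8902.4357 / 3644.6662 = 2.4426

2.4426


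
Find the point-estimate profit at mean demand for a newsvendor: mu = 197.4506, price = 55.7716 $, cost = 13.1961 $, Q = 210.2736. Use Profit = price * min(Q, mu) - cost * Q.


Sales at mu = min(210.2736, 197.4506) = 197.4506
Revenue = 55.7716 * 197.4506 = 11012.1359
Total cost = 13.1961 * 210.2736 = 2774.7915
Profit = 11012.1359 - 2774.7915 = 8237.3444

8237.3444 $


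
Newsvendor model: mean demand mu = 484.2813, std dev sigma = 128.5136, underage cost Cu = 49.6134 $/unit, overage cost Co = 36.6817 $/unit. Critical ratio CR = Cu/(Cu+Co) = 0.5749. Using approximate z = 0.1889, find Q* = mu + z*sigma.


CR = Cu/(Cu+Co) = 49.6134/(49.6134+36.6817) = 0.5749
z = 0.1889
Q* = 484.2813 + 0.1889 * 128.5136 = 508.5575

508.5575 units


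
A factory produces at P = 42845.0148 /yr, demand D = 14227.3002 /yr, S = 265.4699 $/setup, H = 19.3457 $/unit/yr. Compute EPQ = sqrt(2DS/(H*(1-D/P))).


1 - D/P = 1 - 0.3321 = 0.6679
H*(1-D/P) = 12.9217
2DS = 7553839.9227
EPQ = sqrt(584586.3595) = 764.5825

764.5825 units


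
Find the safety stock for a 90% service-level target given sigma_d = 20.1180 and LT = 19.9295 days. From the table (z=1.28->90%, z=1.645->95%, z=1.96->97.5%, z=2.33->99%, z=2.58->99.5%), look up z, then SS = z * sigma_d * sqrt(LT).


From the table, SL = 90% corresponds to z = 1.28
sqrt(LT) = sqrt(19.9295) = 4.4642
SS = 1.28 * 20.1180 * 4.4642 = 114.9590

114.9590 units


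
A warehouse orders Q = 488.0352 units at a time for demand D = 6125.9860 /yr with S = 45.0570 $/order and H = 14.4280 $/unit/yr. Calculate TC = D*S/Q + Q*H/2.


Ordering cost = D*S/Q = 565.5710
Holding cost = Q*H/2 = 3520.6859
TC = 565.5710 + 3520.6859 = 4086.2569

4086.2569 $/yr


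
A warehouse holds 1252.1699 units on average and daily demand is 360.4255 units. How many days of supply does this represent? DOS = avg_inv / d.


DOS = 1252.1699 / 360.4255 = 3.4741

3.4741 days


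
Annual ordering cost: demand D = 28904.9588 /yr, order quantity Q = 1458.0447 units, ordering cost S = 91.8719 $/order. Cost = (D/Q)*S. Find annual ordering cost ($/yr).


Number of orders = D/Q = 19.8245
Cost = 19.8245 * 91.8719 = 1821.3114

1821.3114 $/yr


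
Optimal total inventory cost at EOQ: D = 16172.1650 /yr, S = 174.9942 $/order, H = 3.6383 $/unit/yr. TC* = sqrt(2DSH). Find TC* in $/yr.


2*D*S*H = 20593033.2372
TC* = sqrt(20593033.2372) = 4537.9547

4537.9547 $/yr


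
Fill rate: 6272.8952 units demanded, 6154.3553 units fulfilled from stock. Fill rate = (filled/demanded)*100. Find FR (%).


FR = 6154.3553 / 6272.8952 * 100 = 98.1103

98.1103%


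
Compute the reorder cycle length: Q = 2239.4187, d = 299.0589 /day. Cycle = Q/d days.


Cycle = 2239.4187 / 299.0589 = 7.4882

7.4882 days


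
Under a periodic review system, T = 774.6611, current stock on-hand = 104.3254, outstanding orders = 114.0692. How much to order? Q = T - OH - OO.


Inventory position = OH + OO = 104.3254 + 114.0692 = 218.3946
Q = 774.6611 - 218.3946 = 556.2665

556.2665 units


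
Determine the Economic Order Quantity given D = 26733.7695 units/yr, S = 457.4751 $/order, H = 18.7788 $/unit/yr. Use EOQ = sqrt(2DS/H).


2*D*S = 2 * 26733.7695 * 457.4751 = 24460067.7508
2*D*S/H = 1302536.2510
EOQ = sqrt(1302536.2510) = 1141.2871

1141.2871 units


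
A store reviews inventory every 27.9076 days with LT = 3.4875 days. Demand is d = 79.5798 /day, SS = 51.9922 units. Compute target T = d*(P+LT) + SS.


P + LT = 31.3951
d*(P+LT) = 79.5798 * 31.3951 = 2498.4158
T = 2498.4158 + 51.9922 = 2550.4080

2550.4080 units


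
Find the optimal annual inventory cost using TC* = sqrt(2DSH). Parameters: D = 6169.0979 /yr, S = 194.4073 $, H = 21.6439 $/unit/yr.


2*D*S*H = 51915823.2698
TC* = sqrt(51915823.2698) = 7205.2636

7205.2636 $/yr


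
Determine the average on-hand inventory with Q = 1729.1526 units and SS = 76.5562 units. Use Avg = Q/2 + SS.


Q/2 = 864.5763
Avg = 864.5763 + 76.5562 = 941.1325

941.1325 units


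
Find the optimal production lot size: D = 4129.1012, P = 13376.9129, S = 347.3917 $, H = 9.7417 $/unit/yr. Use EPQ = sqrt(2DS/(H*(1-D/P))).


1 - D/P = 1 - 0.3087 = 0.6913
H*(1-D/P) = 6.7347
2DS = 2868830.9707
EPQ = sqrt(425977.9612) = 652.6699

652.6699 units


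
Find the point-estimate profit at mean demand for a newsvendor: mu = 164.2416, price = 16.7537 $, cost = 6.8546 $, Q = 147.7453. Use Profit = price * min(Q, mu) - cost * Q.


Sales at mu = min(147.7453, 164.2416) = 147.7453
Revenue = 16.7537 * 147.7453 = 2475.2804
Total cost = 6.8546 * 147.7453 = 1012.7349
Profit = 2475.2804 - 1012.7349 = 1462.5455

1462.5455 $


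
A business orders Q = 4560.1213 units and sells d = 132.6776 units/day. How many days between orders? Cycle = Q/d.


Cycle = 4560.1213 / 132.6776 = 34.3699

34.3699 days


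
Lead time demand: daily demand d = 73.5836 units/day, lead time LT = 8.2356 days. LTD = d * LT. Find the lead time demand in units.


LTD = 73.5836 * 8.2356 = 606.0051

606.0051 units


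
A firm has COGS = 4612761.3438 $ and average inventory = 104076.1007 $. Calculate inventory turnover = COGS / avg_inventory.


Turnover = 4612761.3438 / 104076.1007 = 44.3210

44.3210


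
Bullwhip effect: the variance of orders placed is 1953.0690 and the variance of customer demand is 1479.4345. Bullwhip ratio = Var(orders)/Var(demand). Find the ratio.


BW = 1953.0690 / 1479.4345 = 1.3201

1.3201


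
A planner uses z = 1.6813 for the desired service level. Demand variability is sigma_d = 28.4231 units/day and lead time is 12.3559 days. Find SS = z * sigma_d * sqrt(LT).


sqrt(LT) = sqrt(12.3559) = 3.5151
SS = 1.6813 * 28.4231 * 3.5151 = 167.9786

167.9786 units


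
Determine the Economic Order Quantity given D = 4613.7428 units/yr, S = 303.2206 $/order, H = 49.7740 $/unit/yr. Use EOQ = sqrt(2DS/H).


2*D*S = 2 * 4613.7428 * 303.2206 = 2797963.7201
2*D*S/H = 56213.3588
EOQ = sqrt(56213.3588) = 237.0936

237.0936 units


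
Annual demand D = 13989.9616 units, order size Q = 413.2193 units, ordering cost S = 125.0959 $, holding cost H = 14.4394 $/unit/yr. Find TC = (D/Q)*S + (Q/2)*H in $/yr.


Ordering cost = D*S/Q = 4235.2495
Holding cost = Q*H/2 = 2983.3194
TC = 4235.2495 + 2983.3194 = 7218.5689

7218.5689 $/yr


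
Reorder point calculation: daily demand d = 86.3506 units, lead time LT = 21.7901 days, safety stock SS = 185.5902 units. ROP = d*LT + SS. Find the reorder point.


d*LT = 86.3506 * 21.7901 = 1881.5882
ROP = 1881.5882 + 185.5902 = 2067.1784

2067.1784 units


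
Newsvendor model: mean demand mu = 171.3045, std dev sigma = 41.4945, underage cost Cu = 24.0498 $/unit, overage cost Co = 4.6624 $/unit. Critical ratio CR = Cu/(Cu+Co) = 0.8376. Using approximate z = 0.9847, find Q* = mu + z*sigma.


CR = Cu/(Cu+Co) = 24.0498/(24.0498+4.6624) = 0.8376
z = 0.9847
Q* = 171.3045 + 0.9847 * 41.4945 = 212.1641

212.1641 units


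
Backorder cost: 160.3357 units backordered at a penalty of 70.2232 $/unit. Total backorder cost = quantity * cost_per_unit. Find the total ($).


Total = 160.3357 * 70.2232 = 11259.2859

11259.2859 $


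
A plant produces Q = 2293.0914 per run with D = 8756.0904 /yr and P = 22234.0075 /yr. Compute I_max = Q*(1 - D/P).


D/P = 0.3938
1 - D/P = 0.6062
I_max = 2293.0914 * 0.6062 = 1390.0371

1390.0371 units


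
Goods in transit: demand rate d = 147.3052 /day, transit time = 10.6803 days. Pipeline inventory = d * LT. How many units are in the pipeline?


Pipeline = 147.3052 * 10.6803 = 1573.2637

1573.2637 units


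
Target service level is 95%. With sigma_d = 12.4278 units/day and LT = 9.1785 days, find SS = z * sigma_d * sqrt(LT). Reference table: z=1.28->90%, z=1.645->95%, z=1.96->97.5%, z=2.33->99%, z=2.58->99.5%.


From the table, SL = 95% corresponds to z = 1.645
sqrt(LT) = sqrt(9.1785) = 3.0296
SS = 1.645 * 12.4278 * 3.0296 = 61.9364

61.9364 units


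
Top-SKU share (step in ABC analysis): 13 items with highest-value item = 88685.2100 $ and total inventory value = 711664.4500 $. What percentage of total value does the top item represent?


Top item = 88685.2100
Total = 711664.4500
Percentage = 88685.2100 / 711664.4500 * 100 = 12.4617

12.4617%


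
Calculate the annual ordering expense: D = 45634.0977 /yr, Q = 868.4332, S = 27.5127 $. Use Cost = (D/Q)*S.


Number of orders = D/Q = 52.5476
Cost = 52.5476 * 27.5127 = 1445.7269

1445.7269 $/yr


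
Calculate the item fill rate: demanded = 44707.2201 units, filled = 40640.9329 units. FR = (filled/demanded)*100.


FR = 40640.9329 / 44707.2201 * 100 = 90.9046

90.9046%


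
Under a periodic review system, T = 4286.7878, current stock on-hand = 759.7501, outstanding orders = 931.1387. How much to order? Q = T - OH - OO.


Inventory position = OH + OO = 759.7501 + 931.1387 = 1690.8888
Q = 4286.7878 - 1690.8888 = 2595.8990

2595.8990 units


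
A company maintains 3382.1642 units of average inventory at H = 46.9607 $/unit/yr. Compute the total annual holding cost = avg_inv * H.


Cost = 3382.1642 * 46.9607 = 158828.7983

158828.7983 $/yr


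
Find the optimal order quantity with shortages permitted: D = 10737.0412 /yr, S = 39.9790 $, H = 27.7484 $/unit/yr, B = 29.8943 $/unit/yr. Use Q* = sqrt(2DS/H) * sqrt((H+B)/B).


sqrt(2DS/H) = 175.8953
sqrt((H+B)/B) = 1.3886
Q* = 175.8953 * 1.3886 = 244.2487

244.2487 units


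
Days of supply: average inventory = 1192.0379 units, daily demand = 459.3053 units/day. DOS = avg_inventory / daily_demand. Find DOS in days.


DOS = 1192.0379 / 459.3053 = 2.5953

2.5953 days


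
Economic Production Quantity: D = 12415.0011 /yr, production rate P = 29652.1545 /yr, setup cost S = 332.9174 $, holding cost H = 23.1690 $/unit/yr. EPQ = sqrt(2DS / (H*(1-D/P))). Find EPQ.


1 - D/P = 1 - 0.4187 = 0.5813
H*(1-D/P) = 13.4684
2DS = 8266339.7744
EPQ = sqrt(613757.2997) = 783.4266

783.4266 units


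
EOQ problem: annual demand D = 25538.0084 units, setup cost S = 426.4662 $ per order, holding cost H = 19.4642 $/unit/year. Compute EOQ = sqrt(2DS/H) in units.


2*D*S = 2 * 25538.0084 * 426.4662 = 21782194.7958
2*D*S/H = 1119090.1653
EOQ = sqrt(1119090.1653) = 1057.8706

1057.8706 units


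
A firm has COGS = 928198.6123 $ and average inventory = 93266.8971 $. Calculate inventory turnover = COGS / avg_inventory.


Turnover = 928198.6123 / 93266.8971 = 9.9521

9.9521


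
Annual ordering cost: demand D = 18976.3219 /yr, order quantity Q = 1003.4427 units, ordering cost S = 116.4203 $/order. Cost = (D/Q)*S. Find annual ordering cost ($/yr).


Number of orders = D/Q = 18.9112
Cost = 18.9112 * 116.4203 = 2201.6495

2201.6495 $/yr


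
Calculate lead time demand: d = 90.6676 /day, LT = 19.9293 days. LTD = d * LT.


LTD = 90.6676 * 19.9293 = 1806.9418

1806.9418 units


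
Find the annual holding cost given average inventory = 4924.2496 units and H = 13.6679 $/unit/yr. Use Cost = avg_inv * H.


Cost = 4924.2496 * 13.6679 = 67304.1511

67304.1511 $/yr


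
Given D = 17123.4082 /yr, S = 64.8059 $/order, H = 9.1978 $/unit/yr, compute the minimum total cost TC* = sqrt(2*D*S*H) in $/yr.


2*D*S*H = 20413558.3115
TC* = sqrt(20413558.3115) = 4518.1366

4518.1366 $/yr


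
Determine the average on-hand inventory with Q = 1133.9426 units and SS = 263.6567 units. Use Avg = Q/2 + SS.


Q/2 = 566.9713
Avg = 566.9713 + 263.6567 = 830.6280

830.6280 units


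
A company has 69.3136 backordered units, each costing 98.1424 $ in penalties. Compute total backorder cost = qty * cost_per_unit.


Total = 69.3136 * 98.1424 = 6802.6031

6802.6031 $


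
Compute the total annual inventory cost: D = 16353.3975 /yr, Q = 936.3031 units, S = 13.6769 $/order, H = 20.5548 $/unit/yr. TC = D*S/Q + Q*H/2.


Ordering cost = D*S/Q = 238.8797
Holding cost = Q*H/2 = 9622.7615
TC = 238.8797 + 9622.7615 = 9861.6412

9861.6412 $/yr


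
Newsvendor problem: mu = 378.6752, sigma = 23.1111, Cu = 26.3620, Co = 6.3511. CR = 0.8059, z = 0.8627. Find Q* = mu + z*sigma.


CR = Cu/(Cu+Co) = 26.3620/(26.3620+6.3511) = 0.8059
z = 0.8627
Q* = 378.6752 + 0.8627 * 23.1111 = 398.6131

398.6131 units


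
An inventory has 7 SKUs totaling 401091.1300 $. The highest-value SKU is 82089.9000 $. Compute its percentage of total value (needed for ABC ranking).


Top item = 82089.9000
Total = 401091.1300
Percentage = 82089.9000 / 401091.1300 * 100 = 20.4666

20.4666%


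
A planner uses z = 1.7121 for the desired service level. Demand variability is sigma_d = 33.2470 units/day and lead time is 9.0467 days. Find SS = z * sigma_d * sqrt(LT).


sqrt(LT) = sqrt(9.0467) = 3.0078
SS = 1.7121 * 33.2470 * 3.0078 = 171.2090

171.2090 units


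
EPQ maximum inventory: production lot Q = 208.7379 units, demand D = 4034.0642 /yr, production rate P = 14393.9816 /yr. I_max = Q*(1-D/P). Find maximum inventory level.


D/P = 0.2803
1 - D/P = 0.7197
I_max = 208.7379 * 0.7197 = 150.2369

150.2369 units


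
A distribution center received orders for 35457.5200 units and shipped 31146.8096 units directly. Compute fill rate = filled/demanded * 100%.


FR = 31146.8096 / 35457.5200 * 100 = 87.8426

87.8426%


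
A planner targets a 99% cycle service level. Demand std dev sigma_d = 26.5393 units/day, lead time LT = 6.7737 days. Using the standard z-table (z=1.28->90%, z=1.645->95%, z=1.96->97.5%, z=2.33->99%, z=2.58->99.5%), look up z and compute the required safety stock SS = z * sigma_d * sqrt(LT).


From the table, SL = 99% corresponds to z = 2.33
sqrt(LT) = sqrt(6.7737) = 2.6026
SS = 2.33 * 26.5393 * 2.6026 = 160.9379

160.9379 units


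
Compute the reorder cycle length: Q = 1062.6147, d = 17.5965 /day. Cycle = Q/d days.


Cycle = 1062.6147 / 17.5965 = 60.3878

60.3878 days


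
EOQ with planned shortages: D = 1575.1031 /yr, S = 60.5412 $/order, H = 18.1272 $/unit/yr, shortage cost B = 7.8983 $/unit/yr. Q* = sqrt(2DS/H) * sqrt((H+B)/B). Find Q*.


sqrt(2DS/H) = 102.5722
sqrt((H+B)/B) = 1.8152
Q* = 102.5722 * 1.8152 = 186.1926

186.1926 units


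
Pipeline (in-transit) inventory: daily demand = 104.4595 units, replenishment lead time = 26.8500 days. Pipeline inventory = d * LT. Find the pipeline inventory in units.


Pipeline = 104.4595 * 26.8500 = 2804.7376

2804.7376 units


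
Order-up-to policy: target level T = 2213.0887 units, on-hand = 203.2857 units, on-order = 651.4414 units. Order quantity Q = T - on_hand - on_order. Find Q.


Inventory position = OH + OO = 203.2857 + 651.4414 = 854.7271
Q = 2213.0887 - 854.7271 = 1358.3616

1358.3616 units


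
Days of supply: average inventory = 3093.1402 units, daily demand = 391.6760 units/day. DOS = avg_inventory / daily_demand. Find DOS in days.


DOS = 3093.1402 / 391.6760 = 7.8972

7.8972 days


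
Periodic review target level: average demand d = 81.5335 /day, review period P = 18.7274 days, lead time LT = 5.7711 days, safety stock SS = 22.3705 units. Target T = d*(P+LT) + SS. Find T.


P + LT = 24.4985
d*(P+LT) = 81.5335 * 24.4985 = 1997.4484
T = 1997.4484 + 22.3705 = 2019.8189

2019.8189 units


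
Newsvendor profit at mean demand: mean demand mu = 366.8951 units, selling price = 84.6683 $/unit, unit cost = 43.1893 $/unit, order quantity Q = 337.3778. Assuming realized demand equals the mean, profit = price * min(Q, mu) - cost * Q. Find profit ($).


Sales at mu = min(337.3778, 366.8951) = 337.3778
Revenue = 84.6683 * 337.3778 = 28565.2048
Total cost = 43.1893 * 337.3778 = 14571.1110
Profit = 28565.2048 - 14571.1110 = 13994.0938

13994.0938 $


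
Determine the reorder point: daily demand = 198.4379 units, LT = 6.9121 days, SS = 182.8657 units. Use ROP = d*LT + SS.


d*LT = 198.4379 * 6.9121 = 1371.6226
ROP = 1371.6226 + 182.8657 = 1554.4883

1554.4883 units


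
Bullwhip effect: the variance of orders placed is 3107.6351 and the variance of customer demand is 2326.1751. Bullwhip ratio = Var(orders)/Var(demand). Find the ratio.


BW = 3107.6351 / 2326.1751 = 1.3359

1.3359


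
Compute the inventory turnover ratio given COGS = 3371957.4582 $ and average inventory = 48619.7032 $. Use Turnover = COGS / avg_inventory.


Turnover = 3371957.4582 / 48619.7032 = 69.3537

69.3537


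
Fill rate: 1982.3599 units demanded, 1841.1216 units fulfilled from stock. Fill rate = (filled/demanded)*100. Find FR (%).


FR = 1841.1216 / 1982.3599 * 100 = 92.8752

92.8752%


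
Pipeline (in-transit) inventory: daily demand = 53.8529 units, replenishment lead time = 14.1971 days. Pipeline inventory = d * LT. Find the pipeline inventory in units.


Pipeline = 53.8529 * 14.1971 = 764.5550

764.5550 units


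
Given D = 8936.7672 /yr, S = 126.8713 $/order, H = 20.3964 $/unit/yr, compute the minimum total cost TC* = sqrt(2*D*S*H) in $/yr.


2*D*S*H = 46251662.8177
TC* = sqrt(46251662.8177) = 6800.8575

6800.8575 $/yr


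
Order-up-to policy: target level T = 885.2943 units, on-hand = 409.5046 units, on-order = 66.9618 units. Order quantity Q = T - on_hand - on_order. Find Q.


Inventory position = OH + OO = 409.5046 + 66.9618 = 476.4664
Q = 885.2943 - 476.4664 = 408.8279

408.8279 units


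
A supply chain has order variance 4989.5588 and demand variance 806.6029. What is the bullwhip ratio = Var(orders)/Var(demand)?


BW = 4989.5588 / 806.6029 = 6.1859

6.1859


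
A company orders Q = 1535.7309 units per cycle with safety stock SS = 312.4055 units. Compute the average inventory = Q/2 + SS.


Q/2 = 767.8655
Avg = 767.8655 + 312.4055 = 1080.2710

1080.2710 units


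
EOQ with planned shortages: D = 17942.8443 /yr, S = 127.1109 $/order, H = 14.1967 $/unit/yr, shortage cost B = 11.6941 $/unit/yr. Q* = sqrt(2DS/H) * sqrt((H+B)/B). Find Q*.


sqrt(2DS/H) = 566.8372
sqrt((H+B)/B) = 1.4880
Q* = 566.8372 * 1.4880 = 843.4273

843.4273 units


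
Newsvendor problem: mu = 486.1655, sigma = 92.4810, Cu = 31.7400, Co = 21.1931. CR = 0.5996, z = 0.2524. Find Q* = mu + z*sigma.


CR = Cu/(Cu+Co) = 31.7400/(31.7400+21.1931) = 0.5996
z = 0.2524
Q* = 486.1655 + 0.2524 * 92.4810 = 509.5077

509.5077 units


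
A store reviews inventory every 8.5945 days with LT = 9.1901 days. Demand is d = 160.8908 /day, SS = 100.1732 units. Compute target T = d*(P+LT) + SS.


P + LT = 17.7846
d*(P+LT) = 160.8908 * 17.7846 = 2861.3785
T = 2861.3785 + 100.1732 = 2961.5517

2961.5517 units


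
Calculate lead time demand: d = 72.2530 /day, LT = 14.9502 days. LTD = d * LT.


LTD = 72.2530 * 14.9502 = 1080.1968

1080.1968 units


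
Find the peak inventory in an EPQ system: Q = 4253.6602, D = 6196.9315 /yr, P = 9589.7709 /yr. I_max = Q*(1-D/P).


D/P = 0.6462
1 - D/P = 0.3538
I_max = 4253.6602 * 0.3538 = 1504.9354

1504.9354 units


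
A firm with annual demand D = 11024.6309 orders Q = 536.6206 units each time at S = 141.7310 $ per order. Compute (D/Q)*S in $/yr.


Number of orders = D/Q = 20.5446
Cost = 20.5446 * 141.7310 = 2911.8002

2911.8002 $/yr


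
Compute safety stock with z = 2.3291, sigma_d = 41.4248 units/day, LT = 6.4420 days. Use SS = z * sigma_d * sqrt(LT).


sqrt(LT) = sqrt(6.4420) = 2.5381
SS = 2.3291 * 41.4248 * 2.5381 = 244.8832

244.8832 units


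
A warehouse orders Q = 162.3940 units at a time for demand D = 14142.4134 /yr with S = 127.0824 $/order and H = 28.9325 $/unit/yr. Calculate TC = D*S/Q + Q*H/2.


Ordering cost = D*S/Q = 11067.2305
Holding cost = Q*H/2 = 2349.2322
TC = 11067.2305 + 2349.2322 = 13416.4627

13416.4627 $/yr


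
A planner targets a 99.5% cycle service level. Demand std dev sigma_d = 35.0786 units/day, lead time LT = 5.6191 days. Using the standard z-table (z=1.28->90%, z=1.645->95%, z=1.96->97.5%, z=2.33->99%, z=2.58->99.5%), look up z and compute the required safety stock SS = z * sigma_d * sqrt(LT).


From the table, SL = 99.5% corresponds to z = 2.58
sqrt(LT) = sqrt(5.6191) = 2.3705
SS = 2.58 * 35.0786 * 2.3705 = 214.5336

214.5336 units


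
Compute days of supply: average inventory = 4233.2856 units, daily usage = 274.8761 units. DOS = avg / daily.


DOS = 4233.2856 / 274.8761 = 15.4007

15.4007 days


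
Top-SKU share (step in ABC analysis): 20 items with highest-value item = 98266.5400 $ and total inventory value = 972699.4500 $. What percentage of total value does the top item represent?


Top item = 98266.5400
Total = 972699.4500
Percentage = 98266.5400 / 972699.4500 * 100 = 10.1025

10.1025%


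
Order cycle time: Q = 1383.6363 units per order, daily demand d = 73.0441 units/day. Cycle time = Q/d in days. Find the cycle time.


Cycle = 1383.6363 / 73.0441 = 18.9425

18.9425 days


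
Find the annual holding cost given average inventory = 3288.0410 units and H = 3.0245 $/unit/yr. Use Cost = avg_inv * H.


Cost = 3288.0410 * 3.0245 = 9944.6800

9944.6800 $/yr


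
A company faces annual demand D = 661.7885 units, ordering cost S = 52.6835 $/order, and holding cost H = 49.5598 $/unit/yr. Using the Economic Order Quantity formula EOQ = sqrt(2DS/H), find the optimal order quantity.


2*D*S = 2 * 661.7885 * 52.6835 = 69730.6689
2*D*S/H = 1407.0006
EOQ = sqrt(1407.0006) = 37.5100

37.5100 units


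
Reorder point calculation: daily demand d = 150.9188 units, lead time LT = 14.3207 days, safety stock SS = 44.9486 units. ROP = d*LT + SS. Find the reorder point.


d*LT = 150.9188 * 14.3207 = 2161.2629
ROP = 2161.2629 + 44.9486 = 2206.2115

2206.2115 units


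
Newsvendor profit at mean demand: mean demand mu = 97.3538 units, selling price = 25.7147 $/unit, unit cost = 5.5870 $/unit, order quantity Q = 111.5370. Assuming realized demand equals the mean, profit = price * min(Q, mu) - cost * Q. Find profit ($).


Sales at mu = min(111.5370, 97.3538) = 97.3538
Revenue = 25.7147 * 97.3538 = 2503.4238
Total cost = 5.5870 * 111.5370 = 623.1572
Profit = 2503.4238 - 623.1572 = 1880.2665

1880.2665 $


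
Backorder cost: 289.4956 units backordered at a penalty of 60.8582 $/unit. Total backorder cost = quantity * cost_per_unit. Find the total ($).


Total = 289.4956 * 60.8582 = 17618.1811

17618.1811 $


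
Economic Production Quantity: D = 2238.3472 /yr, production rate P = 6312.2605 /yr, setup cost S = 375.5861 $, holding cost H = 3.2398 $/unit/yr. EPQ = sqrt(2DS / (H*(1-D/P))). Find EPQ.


1 - D/P = 1 - 0.3546 = 0.6454
H*(1-D/P) = 2.0910
2DS = 1681384.1906
EPQ = sqrt(804121.8992) = 896.7284

896.7284 units


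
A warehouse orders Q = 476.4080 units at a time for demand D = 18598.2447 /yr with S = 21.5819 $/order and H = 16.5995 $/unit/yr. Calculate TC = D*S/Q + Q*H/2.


Ordering cost = D*S/Q = 842.5246
Holding cost = Q*H/2 = 3954.0673
TC = 842.5246 + 3954.0673 = 4796.5919

4796.5919 $/yr


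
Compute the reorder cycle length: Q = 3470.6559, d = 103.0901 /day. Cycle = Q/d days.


Cycle = 3470.6559 / 103.0901 = 33.6662

33.6662 days


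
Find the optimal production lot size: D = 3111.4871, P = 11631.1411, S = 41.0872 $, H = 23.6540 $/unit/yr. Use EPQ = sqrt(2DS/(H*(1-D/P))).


1 - D/P = 1 - 0.2675 = 0.7325
H*(1-D/P) = 17.3262
2DS = 255684.5856
EPQ = sqrt(14757.0762) = 121.4787

121.4787 units


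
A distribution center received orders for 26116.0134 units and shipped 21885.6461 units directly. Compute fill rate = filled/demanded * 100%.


FR = 21885.6461 / 26116.0134 * 100 = 83.8016

83.8016%


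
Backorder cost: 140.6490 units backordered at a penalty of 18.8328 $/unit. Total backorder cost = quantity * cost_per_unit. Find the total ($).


Total = 140.6490 * 18.8328 = 2648.8145

2648.8145 $


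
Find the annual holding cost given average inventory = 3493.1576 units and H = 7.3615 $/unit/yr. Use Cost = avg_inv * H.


Cost = 3493.1576 * 7.3615 = 25714.8797

25714.8797 $/yr


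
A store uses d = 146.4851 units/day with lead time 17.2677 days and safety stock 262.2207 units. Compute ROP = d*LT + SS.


d*LT = 146.4851 * 17.2677 = 2529.4608
ROP = 2529.4608 + 262.2207 = 2791.6815

2791.6815 units


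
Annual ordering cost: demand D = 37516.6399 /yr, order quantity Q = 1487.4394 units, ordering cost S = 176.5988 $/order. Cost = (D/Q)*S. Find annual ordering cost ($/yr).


Number of orders = D/Q = 25.2223
Cost = 25.2223 * 176.5988 = 4454.2276

4454.2276 $/yr


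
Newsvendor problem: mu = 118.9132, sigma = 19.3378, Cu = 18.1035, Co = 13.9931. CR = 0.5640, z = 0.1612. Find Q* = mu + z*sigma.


CR = Cu/(Cu+Co) = 18.1035/(18.1035+13.9931) = 0.5640
z = 0.1612
Q* = 118.9132 + 0.1612 * 19.3378 = 122.0305

122.0305 units


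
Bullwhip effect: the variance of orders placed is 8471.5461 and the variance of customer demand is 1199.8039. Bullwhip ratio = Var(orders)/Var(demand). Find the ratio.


BW = 8471.5461 / 1199.8039 = 7.0608

7.0608


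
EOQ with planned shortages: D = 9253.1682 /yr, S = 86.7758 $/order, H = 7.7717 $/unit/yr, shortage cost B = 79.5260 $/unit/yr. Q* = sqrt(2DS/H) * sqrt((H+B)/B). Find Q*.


sqrt(2DS/H) = 454.5708
sqrt((H+B)/B) = 1.0477
Q* = 454.5708 * 1.0477 = 476.2647

476.2647 units


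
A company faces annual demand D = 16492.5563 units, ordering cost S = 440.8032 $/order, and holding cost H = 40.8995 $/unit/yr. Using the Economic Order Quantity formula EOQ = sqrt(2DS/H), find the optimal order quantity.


2*D*S = 2 * 16492.5563 * 440.8032 = 14539943.1864
2*D*S/H = 355504.1794
EOQ = sqrt(355504.1794) = 596.2417

596.2417 units


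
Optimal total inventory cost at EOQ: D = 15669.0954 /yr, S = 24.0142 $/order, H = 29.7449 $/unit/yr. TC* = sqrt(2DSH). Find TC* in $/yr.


2*D*S*H = 22384868.9858
TC* = sqrt(22384868.9858) = 4731.2651

4731.2651 $/yr


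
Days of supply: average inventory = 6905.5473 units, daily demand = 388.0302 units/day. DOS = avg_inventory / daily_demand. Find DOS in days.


DOS = 6905.5473 / 388.0302 = 17.7964

17.7964 days


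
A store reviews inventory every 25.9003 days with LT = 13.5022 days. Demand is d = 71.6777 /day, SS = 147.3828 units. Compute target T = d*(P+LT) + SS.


P + LT = 39.4025
d*(P+LT) = 71.6777 * 39.4025 = 2824.2806
T = 2824.2806 + 147.3828 = 2971.6634

2971.6634 units


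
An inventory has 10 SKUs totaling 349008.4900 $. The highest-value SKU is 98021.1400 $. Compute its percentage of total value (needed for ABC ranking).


Top item = 98021.1400
Total = 349008.4900
Percentage = 98021.1400 / 349008.4900 * 100 = 28.0856

28.0856%


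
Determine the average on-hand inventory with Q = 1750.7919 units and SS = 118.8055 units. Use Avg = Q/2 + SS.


Q/2 = 875.3959
Avg = 875.3959 + 118.8055 = 994.2015

994.2015 units


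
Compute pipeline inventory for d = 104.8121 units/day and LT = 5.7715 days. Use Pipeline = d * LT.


Pipeline = 104.8121 * 5.7715 = 604.9230

604.9230 units


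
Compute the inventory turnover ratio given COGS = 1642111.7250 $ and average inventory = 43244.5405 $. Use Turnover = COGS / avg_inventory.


Turnover = 1642111.7250 / 43244.5405 = 37.9727

37.9727


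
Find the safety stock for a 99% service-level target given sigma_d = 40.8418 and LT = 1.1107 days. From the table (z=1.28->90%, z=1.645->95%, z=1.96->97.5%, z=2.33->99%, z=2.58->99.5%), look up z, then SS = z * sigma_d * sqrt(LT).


From the table, SL = 99% corresponds to z = 2.33
sqrt(LT) = sqrt(1.1107) = 1.0539
SS = 2.33 * 40.8418 * 1.0539 = 100.2904

100.2904 units


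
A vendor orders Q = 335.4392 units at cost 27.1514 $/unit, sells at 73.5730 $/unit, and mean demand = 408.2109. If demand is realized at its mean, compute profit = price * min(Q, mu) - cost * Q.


Sales at mu = min(335.4392, 408.2109) = 335.4392
Revenue = 73.5730 * 335.4392 = 24679.2683
Total cost = 27.1514 * 335.4392 = 9107.6439
Profit = 24679.2683 - 9107.6439 = 15571.6244

15571.6244 $


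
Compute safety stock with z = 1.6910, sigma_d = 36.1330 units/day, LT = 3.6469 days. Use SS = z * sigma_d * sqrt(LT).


sqrt(LT) = sqrt(3.6469) = 1.9097
SS = 1.6910 * 36.1330 * 1.9097 = 116.6835

116.6835 units


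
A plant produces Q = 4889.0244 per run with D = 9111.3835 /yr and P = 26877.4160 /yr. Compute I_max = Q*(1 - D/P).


D/P = 0.3390
1 - D/P = 0.6610
I_max = 4889.0244 * 0.6610 = 3231.6561

3231.6561 units


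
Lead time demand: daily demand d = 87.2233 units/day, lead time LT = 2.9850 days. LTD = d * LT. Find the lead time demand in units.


LTD = 87.2233 * 2.9850 = 260.3616

260.3616 units


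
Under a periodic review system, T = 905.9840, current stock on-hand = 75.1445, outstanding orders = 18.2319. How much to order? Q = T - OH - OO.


Inventory position = OH + OO = 75.1445 + 18.2319 = 93.3764
Q = 905.9840 - 93.3764 = 812.6076

812.6076 units


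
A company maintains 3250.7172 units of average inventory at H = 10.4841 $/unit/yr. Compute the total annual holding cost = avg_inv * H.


Cost = 3250.7172 * 10.4841 = 34080.8442

34080.8442 $/yr


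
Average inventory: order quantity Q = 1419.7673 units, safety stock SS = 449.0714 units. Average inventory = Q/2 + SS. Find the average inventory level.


Q/2 = 709.8836
Avg = 709.8836 + 449.0714 = 1158.9551

1158.9551 units


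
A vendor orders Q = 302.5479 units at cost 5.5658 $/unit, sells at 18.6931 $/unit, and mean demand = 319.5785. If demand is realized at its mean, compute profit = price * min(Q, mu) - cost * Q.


Sales at mu = min(302.5479, 319.5785) = 302.5479
Revenue = 18.6931 * 302.5479 = 5655.5581
Total cost = 5.5658 * 302.5479 = 1683.9211
Profit = 5655.5581 - 1683.9211 = 3971.6370

3971.6370 $


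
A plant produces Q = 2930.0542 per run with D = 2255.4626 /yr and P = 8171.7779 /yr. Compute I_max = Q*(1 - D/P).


D/P = 0.2760
1 - D/P = 0.7240
I_max = 2930.0542 * 0.7240 = 2121.3406

2121.3406 units


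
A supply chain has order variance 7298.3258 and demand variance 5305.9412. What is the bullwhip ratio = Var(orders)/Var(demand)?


BW = 7298.3258 / 5305.9412 = 1.3755

1.3755


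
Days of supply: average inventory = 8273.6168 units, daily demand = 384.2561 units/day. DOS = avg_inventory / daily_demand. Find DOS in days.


DOS = 8273.6168 / 384.2561 = 21.5315

21.5315 days


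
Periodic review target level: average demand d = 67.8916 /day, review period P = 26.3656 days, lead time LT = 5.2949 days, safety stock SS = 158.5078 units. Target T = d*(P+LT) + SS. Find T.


P + LT = 31.6605
d*(P+LT) = 67.8916 * 31.6605 = 2149.4820
T = 2149.4820 + 158.5078 = 2307.9898

2307.9898 units


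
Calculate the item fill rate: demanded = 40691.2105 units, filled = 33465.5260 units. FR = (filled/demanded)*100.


FR = 33465.5260 / 40691.2105 * 100 = 82.2426

82.2426%


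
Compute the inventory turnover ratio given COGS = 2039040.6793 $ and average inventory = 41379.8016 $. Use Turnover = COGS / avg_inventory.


Turnover = 2039040.6793 / 41379.8016 = 49.2762

49.2762


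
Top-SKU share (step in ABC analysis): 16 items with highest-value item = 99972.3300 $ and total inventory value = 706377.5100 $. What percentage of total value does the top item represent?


Top item = 99972.3300
Total = 706377.5100
Percentage = 99972.3300 / 706377.5100 * 100 = 14.1528

14.1528%


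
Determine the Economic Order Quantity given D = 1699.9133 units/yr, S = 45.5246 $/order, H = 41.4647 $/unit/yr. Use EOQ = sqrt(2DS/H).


2*D*S = 2 * 1699.9133 * 45.5246 = 154775.7460
2*D*S/H = 3732.7111
EOQ = sqrt(3732.7111) = 61.0959

61.0959 units


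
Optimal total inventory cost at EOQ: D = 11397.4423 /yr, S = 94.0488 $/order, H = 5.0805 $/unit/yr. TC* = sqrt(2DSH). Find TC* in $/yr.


2*D*S*H = 10891736.1530
TC* = sqrt(10891736.1530) = 3300.2630

3300.2630 $/yr


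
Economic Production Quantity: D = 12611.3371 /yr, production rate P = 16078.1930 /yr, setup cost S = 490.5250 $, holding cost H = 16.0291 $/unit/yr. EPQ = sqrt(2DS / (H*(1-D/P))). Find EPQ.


1 - D/P = 1 - 0.7844 = 0.2156
H*(1-D/P) = 3.4563
2DS = 12372352.2620
EPQ = sqrt(3579683.1321) = 1892.0051

1892.0051 units


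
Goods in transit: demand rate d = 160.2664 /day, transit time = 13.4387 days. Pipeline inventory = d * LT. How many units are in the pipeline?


Pipeline = 160.2664 * 13.4387 = 2153.7721

2153.7721 units


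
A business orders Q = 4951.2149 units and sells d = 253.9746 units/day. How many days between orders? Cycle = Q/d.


Cycle = 4951.2149 / 253.9746 = 19.4949

19.4949 days


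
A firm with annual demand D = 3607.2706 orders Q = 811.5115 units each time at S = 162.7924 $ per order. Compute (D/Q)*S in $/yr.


Number of orders = D/Q = 4.4451
Cost = 4.4451 * 162.7924 = 723.6327

723.6327 $/yr


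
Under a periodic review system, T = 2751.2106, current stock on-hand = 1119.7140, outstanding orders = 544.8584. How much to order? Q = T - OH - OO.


Inventory position = OH + OO = 1119.7140 + 544.8584 = 1664.5724
Q = 2751.2106 - 1664.5724 = 1086.6382

1086.6382 units


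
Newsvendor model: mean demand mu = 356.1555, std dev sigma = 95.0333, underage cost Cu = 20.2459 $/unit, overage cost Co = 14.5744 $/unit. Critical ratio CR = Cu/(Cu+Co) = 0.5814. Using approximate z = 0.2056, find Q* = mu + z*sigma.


CR = Cu/(Cu+Co) = 20.2459/(20.2459+14.5744) = 0.5814
z = 0.2056
Q* = 356.1555 + 0.2056 * 95.0333 = 375.6943

375.6943 units


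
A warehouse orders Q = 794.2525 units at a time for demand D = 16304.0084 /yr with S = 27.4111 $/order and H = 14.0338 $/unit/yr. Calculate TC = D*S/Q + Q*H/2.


Ordering cost = D*S/Q = 562.6810
Holding cost = Q*H/2 = 5573.1904
TC = 562.6810 + 5573.1904 = 6135.8714

6135.8714 $/yr


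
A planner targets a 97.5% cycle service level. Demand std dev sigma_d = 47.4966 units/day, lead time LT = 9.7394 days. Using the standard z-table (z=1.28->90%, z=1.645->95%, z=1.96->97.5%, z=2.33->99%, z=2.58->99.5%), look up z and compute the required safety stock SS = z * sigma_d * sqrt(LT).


From the table, SL = 97.5% corresponds to z = 1.96
sqrt(LT) = sqrt(9.7394) = 3.1208
SS = 1.96 * 47.4966 * 3.1208 = 290.5258

290.5258 units


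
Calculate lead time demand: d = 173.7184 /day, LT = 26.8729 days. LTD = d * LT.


LTD = 173.7184 * 26.8729 = 4668.3172

4668.3172 units


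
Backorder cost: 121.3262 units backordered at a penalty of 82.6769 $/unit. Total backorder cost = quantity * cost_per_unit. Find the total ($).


Total = 121.3262 * 82.6769 = 10030.8741

10030.8741 $


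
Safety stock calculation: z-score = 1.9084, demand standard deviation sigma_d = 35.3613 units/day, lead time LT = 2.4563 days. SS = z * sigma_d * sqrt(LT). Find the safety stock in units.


sqrt(LT) = sqrt(2.4563) = 1.5673
SS = 1.9084 * 35.3613 * 1.5673 = 105.7641

105.7641 units


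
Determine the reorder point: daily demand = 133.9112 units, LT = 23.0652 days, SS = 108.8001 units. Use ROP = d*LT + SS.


d*LT = 133.9112 * 23.0652 = 3088.6886
ROP = 3088.6886 + 108.8001 = 3197.4887

3197.4887 units


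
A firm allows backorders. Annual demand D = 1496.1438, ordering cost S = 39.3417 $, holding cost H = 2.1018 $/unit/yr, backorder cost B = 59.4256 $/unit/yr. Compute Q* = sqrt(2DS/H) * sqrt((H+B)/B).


sqrt(2DS/H) = 236.6642
sqrt((H+B)/B) = 1.0175
Q* = 236.6642 * 1.0175 = 240.8131

240.8131 units


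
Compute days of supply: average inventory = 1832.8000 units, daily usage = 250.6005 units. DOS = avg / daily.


DOS = 1832.8000 / 250.6005 = 7.3136

7.3136 days


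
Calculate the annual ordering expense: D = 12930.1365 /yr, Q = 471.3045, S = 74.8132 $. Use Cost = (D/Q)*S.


Number of orders = D/Q = 27.4348
Cost = 27.4348 * 74.8132 = 2052.4839

2052.4839 $/yr


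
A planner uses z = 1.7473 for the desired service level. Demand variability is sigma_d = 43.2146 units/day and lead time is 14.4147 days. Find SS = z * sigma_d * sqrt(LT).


sqrt(LT) = sqrt(14.4147) = 3.7967
SS = 1.7473 * 43.2146 * 3.7967 = 286.6822

286.6822 units


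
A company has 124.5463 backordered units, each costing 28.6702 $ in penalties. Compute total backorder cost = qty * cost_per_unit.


Total = 124.5463 * 28.6702 = 3570.7673

3570.7673 $


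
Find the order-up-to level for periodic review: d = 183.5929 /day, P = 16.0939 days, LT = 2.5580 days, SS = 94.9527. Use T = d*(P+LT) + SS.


P + LT = 18.6519
d*(P+LT) = 183.5929 * 18.6519 = 3424.3564
T = 3424.3564 + 94.9527 = 3519.3091

3519.3091 units


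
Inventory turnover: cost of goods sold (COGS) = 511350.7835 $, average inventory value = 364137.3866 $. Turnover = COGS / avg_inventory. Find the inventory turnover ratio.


Turnover = 511350.7835 / 364137.3866 = 1.4043

1.4043


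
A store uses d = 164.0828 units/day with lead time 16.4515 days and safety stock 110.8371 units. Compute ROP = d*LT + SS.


d*LT = 164.0828 * 16.4515 = 2699.4082
ROP = 2699.4082 + 110.8371 = 2810.2453

2810.2453 units


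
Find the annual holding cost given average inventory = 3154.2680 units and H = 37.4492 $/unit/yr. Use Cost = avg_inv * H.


Cost = 3154.2680 * 37.4492 = 118124.8132

118124.8132 $/yr


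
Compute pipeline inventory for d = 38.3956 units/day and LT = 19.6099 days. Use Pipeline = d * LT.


Pipeline = 38.3956 * 19.6099 = 752.9339

752.9339 units


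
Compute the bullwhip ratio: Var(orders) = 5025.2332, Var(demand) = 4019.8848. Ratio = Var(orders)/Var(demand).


BW = 5025.2332 / 4019.8848 = 1.2501

1.2501


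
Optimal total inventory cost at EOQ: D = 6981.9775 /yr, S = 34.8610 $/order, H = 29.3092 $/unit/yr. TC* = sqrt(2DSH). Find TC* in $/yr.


2*D*S*H = 14267643.3894
TC* = sqrt(14267643.3894) = 3777.2534

3777.2534 $/yr


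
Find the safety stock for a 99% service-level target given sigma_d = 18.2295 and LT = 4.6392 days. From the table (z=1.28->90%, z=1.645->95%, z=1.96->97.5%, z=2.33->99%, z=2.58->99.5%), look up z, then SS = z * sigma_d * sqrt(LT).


From the table, SL = 99% corresponds to z = 2.33
sqrt(LT) = sqrt(4.6392) = 2.1539
SS = 2.33 * 18.2295 * 2.1539 = 91.4855

91.4855 units


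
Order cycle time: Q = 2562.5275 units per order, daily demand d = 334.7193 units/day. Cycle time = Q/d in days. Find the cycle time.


Cycle = 2562.5275 / 334.7193 = 7.6558

7.6558 days


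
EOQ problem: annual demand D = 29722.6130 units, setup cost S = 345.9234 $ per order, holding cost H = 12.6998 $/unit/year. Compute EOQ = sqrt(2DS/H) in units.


2*D*S = 2 * 29722.6130 * 345.9234 = 20563494.6917
2*D*S/H = 1619198.3096
EOQ = sqrt(1619198.3096) = 1272.4772

1272.4772 units


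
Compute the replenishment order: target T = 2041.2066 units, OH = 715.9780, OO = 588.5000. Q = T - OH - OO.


Inventory position = OH + OO = 715.9780 + 588.5000 = 1304.4780
Q = 2041.2066 - 1304.4780 = 736.7286

736.7286 units


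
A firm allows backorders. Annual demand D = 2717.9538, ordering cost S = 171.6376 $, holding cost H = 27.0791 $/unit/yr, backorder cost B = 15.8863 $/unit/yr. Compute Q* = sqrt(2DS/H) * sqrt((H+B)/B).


sqrt(2DS/H) = 185.6202
sqrt((H+B)/B) = 1.6446
Q* = 185.6202 * 1.6446 = 305.2623

305.2623 units
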